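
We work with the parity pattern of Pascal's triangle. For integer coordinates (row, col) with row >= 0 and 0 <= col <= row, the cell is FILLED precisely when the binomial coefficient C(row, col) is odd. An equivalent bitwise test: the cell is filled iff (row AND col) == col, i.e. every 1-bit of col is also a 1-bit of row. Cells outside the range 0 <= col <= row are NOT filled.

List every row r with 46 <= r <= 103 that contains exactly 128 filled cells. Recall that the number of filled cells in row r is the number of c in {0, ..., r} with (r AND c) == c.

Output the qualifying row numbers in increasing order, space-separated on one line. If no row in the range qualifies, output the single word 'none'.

Row r has 2^popcount(r) filled cells, so we need popcount(r) = log2(128) = 7.
Scan r = 46..103 and keep those with exactly 7 one-bits:
r=46=101110 popcount=4 -> skip
r=47=101111 popcount=5 -> skip
r=48=110000 popcount=2 -> skip
r=49=110001 popcount=3 -> skip
r=50=110010 popcount=3 -> skip
r=51=110011 popcount=4 -> skip
r=52=110100 popcount=3 -> skip
r=53=110101 popcount=4 -> skip
r=54=110110 popcount=4 -> skip
r=55=110111 popcount=5 -> skip
r=56=111000 popcount=3 -> skip
r=57=111001 popcount=4 -> skip
r=58=111010 popcount=4 -> skip
r=59=111011 popcount=5 -> skip
r=60=111100 popcount=4 -> skip
r=61=111101 popcount=5 -> skip
r=62=111110 popcount=5 -> skip
r=63=111111 popcount=6 -> skip
r=64=1000000 popcount=1 -> skip
r=65=1000001 popcount=2 -> skip
r=66=1000010 popcount=2 -> skip
r=67=1000011 popcount=3 -> skip
r=68=1000100 popcount=2 -> skip
r=69=1000101 popcount=3 -> skip
r=70=1000110 popcount=3 -> skip
r=71=1000111 popcount=4 -> skip
r=72=1001000 popcount=2 -> skip
r=73=1001001 popcount=3 -> skip
r=74=1001010 popcount=3 -> skip
r=75=1001011 popcount=4 -> skip
r=76=1001100 popcount=3 -> skip
r=77=1001101 popcount=4 -> skip
r=78=1001110 popcount=4 -> skip
r=79=1001111 popcount=5 -> skip
r=80=1010000 popcount=2 -> skip
r=81=1010001 popcount=3 -> skip
r=82=1010010 popcount=3 -> skip
r=83=1010011 popcount=4 -> skip
r=84=1010100 popcount=3 -> skip
r=85=1010101 popcount=4 -> skip
r=86=1010110 popcount=4 -> skip
r=87=1010111 popcount=5 -> skip
r=88=1011000 popcount=3 -> skip
r=89=1011001 popcount=4 -> skip
r=90=1011010 popcount=4 -> skip
r=91=1011011 popcount=5 -> skip
r=92=1011100 popcount=4 -> skip
r=93=1011101 popcount=5 -> skip
r=94=1011110 popcount=5 -> skip
r=95=1011111 popcount=6 -> skip
r=96=1100000 popcount=2 -> skip
r=97=1100001 popcount=3 -> skip
r=98=1100010 popcount=3 -> skip
r=99=1100011 popcount=4 -> skip
r=100=1100100 popcount=3 -> skip
r=101=1100101 popcount=4 -> skip
r=102=1100110 popcount=4 -> skip
r=103=1100111 popcount=5 -> skip
Kept rows: none

Answer: none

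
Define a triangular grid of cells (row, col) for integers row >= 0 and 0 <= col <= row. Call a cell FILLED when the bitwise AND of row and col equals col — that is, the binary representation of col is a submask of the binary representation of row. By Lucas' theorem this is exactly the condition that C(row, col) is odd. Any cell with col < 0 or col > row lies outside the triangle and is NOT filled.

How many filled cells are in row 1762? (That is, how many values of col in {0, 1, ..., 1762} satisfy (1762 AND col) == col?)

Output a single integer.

1762 in binary = 11011100010
popcount(1762) = number of 1-bits in 11011100010 = 6
A col c satisfies (1762 AND c) == c iff every set bit of c is also set in 1762; each of the 6 set bits of 1762 can independently be on or off in c.
count = 2^6 = 64

Answer: 64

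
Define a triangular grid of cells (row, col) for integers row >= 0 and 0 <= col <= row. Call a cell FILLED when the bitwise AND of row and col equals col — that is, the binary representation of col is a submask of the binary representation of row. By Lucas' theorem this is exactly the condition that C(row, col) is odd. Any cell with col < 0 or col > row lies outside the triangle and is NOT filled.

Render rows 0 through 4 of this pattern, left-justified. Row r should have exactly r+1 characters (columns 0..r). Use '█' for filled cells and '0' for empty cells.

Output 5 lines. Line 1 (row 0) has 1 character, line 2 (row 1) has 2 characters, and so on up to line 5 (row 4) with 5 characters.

r0=0: █
r1=1: ██
r2=10: █0█
r3=11: ████
r4=100: █000█

Answer: █
██
█0█
████
█000█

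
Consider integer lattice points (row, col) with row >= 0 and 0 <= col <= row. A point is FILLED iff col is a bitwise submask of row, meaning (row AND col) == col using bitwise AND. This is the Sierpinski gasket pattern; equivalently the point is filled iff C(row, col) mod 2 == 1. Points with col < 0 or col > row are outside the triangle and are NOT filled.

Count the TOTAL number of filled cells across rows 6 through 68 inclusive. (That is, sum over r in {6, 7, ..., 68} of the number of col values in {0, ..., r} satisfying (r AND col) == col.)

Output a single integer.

r6=110 pc2: +4 =4
r7=111 pc3: +8 =12
r8=1000 pc1: +2 =14
r9=1001 pc2: +4 =18
r10=1010 pc2: +4 =22
r11=1011 pc3: +8 =30
r12=1100 pc2: +4 =34
r13=1101 pc3: +8 =42
r14=1110 pc3: +8 =50
r15=1111 pc4: +16 =66
r16=10000 pc1: +2 =68
r17=10001 pc2: +4 =72
r18=10010 pc2: +4 =76
r19=10011 pc3: +8 =84
r20=10100 pc2: +4 =88
r21=10101 pc3: +8 =96
r22=10110 pc3: +8 =104
r23=10111 pc4: +16 =120
r24=11000 pc2: +4 =124
r25=11001 pc3: +8 =132
r26=11010 pc3: +8 =140
r27=11011 pc4: +16 =156
r28=11100 pc3: +8 =164
r29=11101 pc4: +16 =180
r30=11110 pc4: +16 =196
r31=11111 pc5: +32 =228
r32=100000 pc1: +2 =230
r33=100001 pc2: +4 =234
r34=100010 pc2: +4 =238
r35=100011 pc3: +8 =246
r36=100100 pc2: +4 =250
r37=100101 pc3: +8 =258
r38=100110 pc3: +8 =266
r39=100111 pc4: +16 =282
r40=101000 pc2: +4 =286
r41=101001 pc3: +8 =294
r42=101010 pc3: +8 =302
r43=101011 pc4: +16 =318
r44=101100 pc3: +8 =326
r45=101101 pc4: +16 =342
r46=101110 pc4: +16 =358
r47=101111 pc5: +32 =390
r48=110000 pc2: +4 =394
r49=110001 pc3: +8 =402
r50=110010 pc3: +8 =410
r51=110011 pc4: +16 =426
r52=110100 pc3: +8 =434
r53=110101 pc4: +16 =450
r54=110110 pc4: +16 =466
r55=110111 pc5: +32 =498
r56=111000 pc3: +8 =506
r57=111001 pc4: +16 =522
r58=111010 pc4: +16 =538
r59=111011 pc5: +32 =570
r60=111100 pc4: +16 =586
r61=111101 pc5: +32 =618
r62=111110 pc5: +32 =650
r63=111111 pc6: +64 =714
r64=1000000 pc1: +2 =716
r65=1000001 pc2: +4 =720
r66=1000010 pc2: +4 =724
r67=1000011 pc3: +8 =732
r68=1000100 pc2: +4 =736

Answer: 736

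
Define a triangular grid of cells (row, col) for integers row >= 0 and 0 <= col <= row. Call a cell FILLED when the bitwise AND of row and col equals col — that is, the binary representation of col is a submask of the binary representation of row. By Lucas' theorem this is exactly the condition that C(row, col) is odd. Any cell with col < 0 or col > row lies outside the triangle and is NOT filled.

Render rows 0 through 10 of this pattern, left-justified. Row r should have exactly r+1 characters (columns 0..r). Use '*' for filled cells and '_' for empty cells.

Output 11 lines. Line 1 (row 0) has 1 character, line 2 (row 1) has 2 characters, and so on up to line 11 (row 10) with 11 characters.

Answer: *
**
*_*
****
*___*
**__**
*_*_*_*
********
*_______*
**______**
*_*_____*_*

Derivation:
r0=0: *
r1=1: **
r2=10: *_*
r3=11: ****
r4=100: *___*
r5=101: **__**
r6=110: *_*_*_*
r7=111: ********
r8=1000: *_______*
r9=1001: **______**
r10=1010: *_*_____*_*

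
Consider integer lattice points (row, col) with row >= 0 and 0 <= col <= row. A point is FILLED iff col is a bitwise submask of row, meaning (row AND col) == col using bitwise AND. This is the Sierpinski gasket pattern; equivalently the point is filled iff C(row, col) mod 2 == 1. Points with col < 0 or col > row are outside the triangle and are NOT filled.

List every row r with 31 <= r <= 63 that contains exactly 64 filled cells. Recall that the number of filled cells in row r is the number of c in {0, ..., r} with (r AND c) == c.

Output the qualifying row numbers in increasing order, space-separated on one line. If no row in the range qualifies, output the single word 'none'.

Answer: 63

Derivation:
Row r has 2^popcount(r) filled cells, so we need popcount(r) = log2(64) = 6.
Scan r = 31..63 and keep those with exactly 6 one-bits:
r=31=11111 popcount=5 -> skip
r=32=100000 popcount=1 -> skip
r=33=100001 popcount=2 -> skip
r=34=100010 popcount=2 -> skip
r=35=100011 popcount=3 -> skip
r=36=100100 popcount=2 -> skip
r=37=100101 popcount=3 -> skip
r=38=100110 popcount=3 -> skip
r=39=100111 popcount=4 -> skip
r=40=101000 popcount=2 -> skip
r=41=101001 popcount=3 -> skip
r=42=101010 popcount=3 -> skip
r=43=101011 popcount=4 -> skip
r=44=101100 popcount=3 -> skip
r=45=101101 popcount=4 -> skip
r=46=101110 popcount=4 -> skip
r=47=101111 popcount=5 -> skip
r=48=110000 popcount=2 -> skip
r=49=110001 popcount=3 -> skip
r=50=110010 popcount=3 -> skip
r=51=110011 popcount=4 -> skip
r=52=110100 popcount=3 -> skip
r=53=110101 popcount=4 -> skip
r=54=110110 popcount=4 -> skip
r=55=110111 popcount=5 -> skip
r=56=111000 popcount=3 -> skip
r=57=111001 popcount=4 -> skip
r=58=111010 popcount=4 -> skip
r=59=111011 popcount=5 -> skip
r=60=111100 popcount=4 -> skip
r=61=111101 popcount=5 -> skip
r=62=111110 popcount=5 -> skip
r=63=111111 popcount=6 -> KEEP
Kept rows: 63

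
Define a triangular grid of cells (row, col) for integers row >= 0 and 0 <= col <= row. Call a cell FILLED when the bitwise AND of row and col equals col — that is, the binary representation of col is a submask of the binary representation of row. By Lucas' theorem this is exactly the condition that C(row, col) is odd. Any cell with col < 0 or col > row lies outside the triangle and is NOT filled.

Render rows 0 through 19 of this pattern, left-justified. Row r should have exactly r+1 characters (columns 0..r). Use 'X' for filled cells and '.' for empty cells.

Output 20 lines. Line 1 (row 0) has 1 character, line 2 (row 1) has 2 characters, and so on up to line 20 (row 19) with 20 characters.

Answer: X
XX
X.X
XXXX
X...X
XX..XX
X.X.X.X
XXXXXXXX
X.......X
XX......XX
X.X.....X.X
XXXX....XXXX
X...X...X...X
XX..XX..XX..XX
X.X.X.X.X.X.X.X
XXXXXXXXXXXXXXXX
X...............X
XX..............XX
X.X.............X.X
XXXX............XXXX

Derivation:
r0=0: X
r1=1: XX
r2=10: X.X
r3=11: XXXX
r4=100: X...X
r5=101: XX..XX
r6=110: X.X.X.X
r7=111: XXXXXXXX
r8=1000: X.......X
r9=1001: XX......XX
r10=1010: X.X.....X.X
r11=1011: XXXX....XXXX
r12=1100: X...X...X...X
r13=1101: XX..XX..XX..XX
r14=1110: X.X.X.X.X.X.X.X
r15=1111: XXXXXXXXXXXXXXXX
r16=10000: X...............X
r17=10001: XX..............XX
r18=10010: X.X.............X.X
r19=10011: XXXX............XXXX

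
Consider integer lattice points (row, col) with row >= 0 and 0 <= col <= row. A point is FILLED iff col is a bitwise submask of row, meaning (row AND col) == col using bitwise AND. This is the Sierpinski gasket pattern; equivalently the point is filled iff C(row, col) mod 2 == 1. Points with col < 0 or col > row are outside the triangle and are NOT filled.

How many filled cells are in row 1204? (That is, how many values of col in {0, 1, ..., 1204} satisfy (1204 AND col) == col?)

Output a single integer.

1204 in binary = 10010110100
popcount(1204) = number of 1-bits in 10010110100 = 5
A col c satisfies (1204 AND c) == c iff every set bit of c is also set in 1204; each of the 5 set bits of 1204 can independently be on or off in c.
count = 2^5 = 32

Answer: 32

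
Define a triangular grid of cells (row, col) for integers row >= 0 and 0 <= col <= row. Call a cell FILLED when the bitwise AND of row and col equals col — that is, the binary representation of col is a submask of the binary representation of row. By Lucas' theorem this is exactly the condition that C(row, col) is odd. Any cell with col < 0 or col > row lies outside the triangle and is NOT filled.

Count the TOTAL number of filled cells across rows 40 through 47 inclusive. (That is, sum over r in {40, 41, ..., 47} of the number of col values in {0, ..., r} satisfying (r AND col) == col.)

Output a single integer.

r40=101000 pc2: +4 =4
r41=101001 pc3: +8 =12
r42=101010 pc3: +8 =20
r43=101011 pc4: +16 =36
r44=101100 pc3: +8 =44
r45=101101 pc4: +16 =60
r46=101110 pc4: +16 =76
r47=101111 pc5: +32 =108

Answer: 108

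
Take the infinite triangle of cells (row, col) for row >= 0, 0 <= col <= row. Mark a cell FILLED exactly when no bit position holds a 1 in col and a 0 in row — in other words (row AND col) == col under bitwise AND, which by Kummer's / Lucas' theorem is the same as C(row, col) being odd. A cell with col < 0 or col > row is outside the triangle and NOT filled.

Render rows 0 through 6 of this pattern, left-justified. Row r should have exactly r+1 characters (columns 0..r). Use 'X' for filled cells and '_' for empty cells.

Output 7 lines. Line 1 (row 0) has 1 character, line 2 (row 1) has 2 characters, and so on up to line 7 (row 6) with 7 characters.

Answer: X
XX
X_X
XXXX
X___X
XX__XX
X_X_X_X

Derivation:
r0=0: X
r1=1: XX
r2=10: X_X
r3=11: XXXX
r4=100: X___X
r5=101: XX__XX
r6=110: X_X_X_X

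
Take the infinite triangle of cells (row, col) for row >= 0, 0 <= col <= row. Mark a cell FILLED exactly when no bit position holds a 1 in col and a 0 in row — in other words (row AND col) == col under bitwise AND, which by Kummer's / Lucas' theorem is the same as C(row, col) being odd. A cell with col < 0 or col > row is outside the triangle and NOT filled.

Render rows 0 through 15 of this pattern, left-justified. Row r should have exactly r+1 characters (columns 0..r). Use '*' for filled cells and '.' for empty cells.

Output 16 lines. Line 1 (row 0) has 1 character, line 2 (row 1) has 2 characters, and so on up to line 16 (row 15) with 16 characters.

r0=0: *
r1=1: **
r2=10: *.*
r3=11: ****
r4=100: *...*
r5=101: **..**
r6=110: *.*.*.*
r7=111: ********
r8=1000: *.......*
r9=1001: **......**
r10=1010: *.*.....*.*
r11=1011: ****....****
r12=1100: *...*...*...*
r13=1101: **..**..**..**
r14=1110: *.*.*.*.*.*.*.*
r15=1111: ****************

Answer: *
**
*.*
****
*...*
**..**
*.*.*.*
********
*.......*
**......**
*.*.....*.*
****....****
*...*...*...*
**..**..**..**
*.*.*.*.*.*.*.*
****************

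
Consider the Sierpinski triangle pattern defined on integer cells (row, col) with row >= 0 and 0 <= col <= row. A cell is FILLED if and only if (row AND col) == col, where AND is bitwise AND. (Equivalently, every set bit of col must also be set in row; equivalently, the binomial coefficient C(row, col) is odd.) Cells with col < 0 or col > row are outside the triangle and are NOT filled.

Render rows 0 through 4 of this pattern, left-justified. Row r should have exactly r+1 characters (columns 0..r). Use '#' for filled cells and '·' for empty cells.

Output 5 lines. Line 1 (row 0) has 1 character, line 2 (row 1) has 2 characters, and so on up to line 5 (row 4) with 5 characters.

Answer: #
##
#·#
####
#···#

Derivation:
r0=0: #
r1=1: ##
r2=10: #·#
r3=11: ####
r4=100: #···#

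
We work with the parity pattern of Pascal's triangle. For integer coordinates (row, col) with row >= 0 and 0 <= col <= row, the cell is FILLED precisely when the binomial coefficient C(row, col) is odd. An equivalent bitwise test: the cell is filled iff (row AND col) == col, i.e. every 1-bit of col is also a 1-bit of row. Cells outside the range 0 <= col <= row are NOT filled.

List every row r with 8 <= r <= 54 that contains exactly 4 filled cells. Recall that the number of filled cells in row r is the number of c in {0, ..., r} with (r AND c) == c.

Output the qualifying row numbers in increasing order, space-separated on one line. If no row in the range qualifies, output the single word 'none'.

Answer: 9 10 12 17 18 20 24 33 34 36 40 48

Derivation:
Row r has 2^popcount(r) filled cells, so we need popcount(r) = log2(4) = 2.
Scan r = 8..54 and keep those with exactly 2 one-bits:
r=8=1000 popcount=1 -> skip
r=9=1001 popcount=2 -> KEEP
r=10=1010 popcount=2 -> KEEP
r=11=1011 popcount=3 -> skip
r=12=1100 popcount=2 -> KEEP
r=13=1101 popcount=3 -> skip
r=14=1110 popcount=3 -> skip
r=15=1111 popcount=4 -> skip
r=16=10000 popcount=1 -> skip
r=17=10001 popcount=2 -> KEEP
r=18=10010 popcount=2 -> KEEP
r=19=10011 popcount=3 -> skip
r=20=10100 popcount=2 -> KEEP
r=21=10101 popcount=3 -> skip
r=22=10110 popcount=3 -> skip
r=23=10111 popcount=4 -> skip
r=24=11000 popcount=2 -> KEEP
r=25=11001 popcount=3 -> skip
r=26=11010 popcount=3 -> skip
r=27=11011 popcount=4 -> skip
r=28=11100 popcount=3 -> skip
r=29=11101 popcount=4 -> skip
r=30=11110 popcount=4 -> skip
r=31=11111 popcount=5 -> skip
r=32=100000 popcount=1 -> skip
r=33=100001 popcount=2 -> KEEP
r=34=100010 popcount=2 -> KEEP
r=35=100011 popcount=3 -> skip
r=36=100100 popcount=2 -> KEEP
r=37=100101 popcount=3 -> skip
r=38=100110 popcount=3 -> skip
r=39=100111 popcount=4 -> skip
r=40=101000 popcount=2 -> KEEP
r=41=101001 popcount=3 -> skip
r=42=101010 popcount=3 -> skip
r=43=101011 popcount=4 -> skip
r=44=101100 popcount=3 -> skip
r=45=101101 popcount=4 -> skip
r=46=101110 popcount=4 -> skip
r=47=101111 popcount=5 -> skip
r=48=110000 popcount=2 -> KEEP
r=49=110001 popcount=3 -> skip
r=50=110010 popcount=3 -> skip
r=51=110011 popcount=4 -> skip
r=52=110100 popcount=3 -> skip
r=53=110101 popcount=4 -> skip
r=54=110110 popcount=4 -> skip
Kept rows: 9 10 12 17 18 20 24 33 34 36 40 48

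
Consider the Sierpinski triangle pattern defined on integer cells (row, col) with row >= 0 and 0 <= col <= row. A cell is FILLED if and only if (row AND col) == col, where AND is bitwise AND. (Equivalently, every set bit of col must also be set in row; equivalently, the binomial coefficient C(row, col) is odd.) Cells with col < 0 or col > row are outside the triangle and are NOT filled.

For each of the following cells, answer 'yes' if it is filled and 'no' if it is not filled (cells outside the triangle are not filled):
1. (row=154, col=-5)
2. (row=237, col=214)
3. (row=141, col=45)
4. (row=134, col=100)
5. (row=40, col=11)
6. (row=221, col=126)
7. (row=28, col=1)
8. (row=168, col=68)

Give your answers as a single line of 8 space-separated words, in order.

Answer: no no no no no no no no

Derivation:
(154,-5): col outside [0, 154] -> not filled
(237,214): row=0b11101101, col=0b11010110, row AND col = 0b11000100 = 196; 196 != 214 -> empty
(141,45): row=0b10001101, col=0b101101, row AND col = 0b1101 = 13; 13 != 45 -> empty
(134,100): row=0b10000110, col=0b1100100, row AND col = 0b100 = 4; 4 != 100 -> empty
(40,11): row=0b101000, col=0b1011, row AND col = 0b1000 = 8; 8 != 11 -> empty
(221,126): row=0b11011101, col=0b1111110, row AND col = 0b1011100 = 92; 92 != 126 -> empty
(28,1): row=0b11100, col=0b1, row AND col = 0b0 = 0; 0 != 1 -> empty
(168,68): row=0b10101000, col=0b1000100, row AND col = 0b0 = 0; 0 != 68 -> empty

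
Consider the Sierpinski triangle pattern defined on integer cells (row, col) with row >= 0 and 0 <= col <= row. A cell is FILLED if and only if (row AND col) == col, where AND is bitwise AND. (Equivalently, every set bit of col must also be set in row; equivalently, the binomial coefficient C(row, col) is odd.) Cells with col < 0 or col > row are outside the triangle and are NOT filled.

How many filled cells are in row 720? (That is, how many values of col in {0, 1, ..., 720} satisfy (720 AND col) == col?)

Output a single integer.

Answer: 16

Derivation:
720 in binary = 1011010000
popcount(720) = number of 1-bits in 1011010000 = 4
A col c satisfies (720 AND c) == c iff every set bit of c is also set in 720; each of the 4 set bits of 720 can independently be on or off in c.
count = 2^4 = 16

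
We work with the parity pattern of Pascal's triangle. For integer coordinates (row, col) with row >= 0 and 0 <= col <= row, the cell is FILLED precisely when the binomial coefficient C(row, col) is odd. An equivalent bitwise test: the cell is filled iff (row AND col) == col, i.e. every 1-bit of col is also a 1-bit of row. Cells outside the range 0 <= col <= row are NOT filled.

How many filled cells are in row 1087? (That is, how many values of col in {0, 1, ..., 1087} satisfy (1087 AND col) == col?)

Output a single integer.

Answer: 128

Derivation:
1087 in binary = 10000111111
popcount(1087) = number of 1-bits in 10000111111 = 7
A col c satisfies (1087 AND c) == c iff every set bit of c is also set in 1087; each of the 7 set bits of 1087 can independently be on or off in c.
count = 2^7 = 128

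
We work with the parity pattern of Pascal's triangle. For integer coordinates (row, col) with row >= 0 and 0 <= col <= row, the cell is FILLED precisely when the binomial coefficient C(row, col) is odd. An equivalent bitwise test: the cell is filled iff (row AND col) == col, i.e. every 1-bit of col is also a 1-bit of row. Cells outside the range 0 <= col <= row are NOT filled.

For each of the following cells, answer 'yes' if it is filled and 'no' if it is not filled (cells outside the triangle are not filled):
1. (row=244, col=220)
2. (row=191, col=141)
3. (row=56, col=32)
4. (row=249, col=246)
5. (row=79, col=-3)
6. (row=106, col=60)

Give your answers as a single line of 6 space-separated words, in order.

(244,220): row=0b11110100, col=0b11011100, row AND col = 0b11010100 = 212; 212 != 220 -> empty
(191,141): row=0b10111111, col=0b10001101, row AND col = 0b10001101 = 141; 141 == 141 -> filled
(56,32): row=0b111000, col=0b100000, row AND col = 0b100000 = 32; 32 == 32 -> filled
(249,246): row=0b11111001, col=0b11110110, row AND col = 0b11110000 = 240; 240 != 246 -> empty
(79,-3): col outside [0, 79] -> not filled
(106,60): row=0b1101010, col=0b111100, row AND col = 0b101000 = 40; 40 != 60 -> empty

Answer: no yes yes no no no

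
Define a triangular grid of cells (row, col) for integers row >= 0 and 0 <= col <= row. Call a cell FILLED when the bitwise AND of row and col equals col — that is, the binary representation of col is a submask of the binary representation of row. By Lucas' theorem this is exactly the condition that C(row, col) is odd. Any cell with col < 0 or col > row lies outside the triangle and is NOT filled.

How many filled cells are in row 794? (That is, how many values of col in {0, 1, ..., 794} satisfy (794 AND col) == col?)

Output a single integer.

794 in binary = 1100011010
popcount(794) = number of 1-bits in 1100011010 = 5
A col c satisfies (794 AND c) == c iff every set bit of c is also set in 794; each of the 5 set bits of 794 can independently be on or off in c.
count = 2^5 = 32

Answer: 32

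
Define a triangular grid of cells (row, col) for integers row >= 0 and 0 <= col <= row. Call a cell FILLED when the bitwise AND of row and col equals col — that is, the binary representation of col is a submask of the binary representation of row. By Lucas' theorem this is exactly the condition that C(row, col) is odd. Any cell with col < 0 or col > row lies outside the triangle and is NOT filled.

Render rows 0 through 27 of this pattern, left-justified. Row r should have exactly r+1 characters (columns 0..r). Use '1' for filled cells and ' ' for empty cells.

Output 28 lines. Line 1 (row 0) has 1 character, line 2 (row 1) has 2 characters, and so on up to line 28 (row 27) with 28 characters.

r0=0: 1
r1=1: 11
r2=10: 1 1
r3=11: 1111
r4=100: 1   1
r5=101: 11  11
r6=110: 1 1 1 1
r7=111: 11111111
r8=1000: 1       1
r9=1001: 11      11
r10=1010: 1 1     1 1
r11=1011: 1111    1111
r12=1100: 1   1   1   1
r13=1101: 11  11  11  11
r14=1110: 1 1 1 1 1 1 1 1
r15=1111: 1111111111111111
r16=10000: 1               1
r17=10001: 11              11
r18=10010: 1 1             1 1
r19=10011: 1111            1111
r20=10100: 1   1           1   1
r21=10101: 11  11          11  11
r22=10110: 1 1 1 1         1 1 1 1
r23=10111: 11111111        11111111
r24=11000: 1       1       1       1
r25=11001: 11      11      11      11
r26=11010: 1 1     1 1     1 1     1 1
r27=11011: 1111    1111    1111    1111

Answer: 1
11
1 1
1111
1   1
11  11
1 1 1 1
11111111
1       1
11      11
1 1     1 1
1111    1111
1   1   1   1
11  11  11  11
1 1 1 1 1 1 1 1
1111111111111111
1               1
11              11
1 1             1 1
1111            1111
1   1           1   1
11  11          11  11
1 1 1 1         1 1 1 1
11111111        11111111
1       1       1       1
11      11      11      11
1 1     1 1     1 1     1 1
1111    1111    1111    1111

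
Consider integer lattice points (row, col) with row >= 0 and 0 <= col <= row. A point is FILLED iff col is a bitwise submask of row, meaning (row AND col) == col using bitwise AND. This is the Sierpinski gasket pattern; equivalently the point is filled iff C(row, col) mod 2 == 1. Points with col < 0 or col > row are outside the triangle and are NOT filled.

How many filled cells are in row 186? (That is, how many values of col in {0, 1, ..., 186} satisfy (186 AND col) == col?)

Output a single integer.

Answer: 32

Derivation:
186 in binary = 10111010
popcount(186) = number of 1-bits in 10111010 = 5
A col c satisfies (186 AND c) == c iff every set bit of c is also set in 186; each of the 5 set bits of 186 can independently be on or off in c.
count = 2^5 = 32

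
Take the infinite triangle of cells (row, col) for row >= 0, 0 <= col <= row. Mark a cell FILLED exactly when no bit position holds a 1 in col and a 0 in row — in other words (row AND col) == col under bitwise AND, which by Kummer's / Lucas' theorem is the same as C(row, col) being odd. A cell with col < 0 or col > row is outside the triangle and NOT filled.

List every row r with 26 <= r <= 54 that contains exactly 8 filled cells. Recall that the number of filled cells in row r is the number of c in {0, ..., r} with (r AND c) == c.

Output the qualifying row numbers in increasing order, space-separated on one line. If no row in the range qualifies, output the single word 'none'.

Row r has 2^popcount(r) filled cells, so we need popcount(r) = log2(8) = 3.
Scan r = 26..54 and keep those with exactly 3 one-bits:
r=26=11010 popcount=3 -> KEEP
r=27=11011 popcount=4 -> skip
r=28=11100 popcount=3 -> KEEP
r=29=11101 popcount=4 -> skip
r=30=11110 popcount=4 -> skip
r=31=11111 popcount=5 -> skip
r=32=100000 popcount=1 -> skip
r=33=100001 popcount=2 -> skip
r=34=100010 popcount=2 -> skip
r=35=100011 popcount=3 -> KEEP
r=36=100100 popcount=2 -> skip
r=37=100101 popcount=3 -> KEEP
r=38=100110 popcount=3 -> KEEP
r=39=100111 popcount=4 -> skip
r=40=101000 popcount=2 -> skip
r=41=101001 popcount=3 -> KEEP
r=42=101010 popcount=3 -> KEEP
r=43=101011 popcount=4 -> skip
r=44=101100 popcount=3 -> KEEP
r=45=101101 popcount=4 -> skip
r=46=101110 popcount=4 -> skip
r=47=101111 popcount=5 -> skip
r=48=110000 popcount=2 -> skip
r=49=110001 popcount=3 -> KEEP
r=50=110010 popcount=3 -> KEEP
r=51=110011 popcount=4 -> skip
r=52=110100 popcount=3 -> KEEP
r=53=110101 popcount=4 -> skip
r=54=110110 popcount=4 -> skip
Kept rows: 26 28 35 37 38 41 42 44 49 50 52

Answer: 26 28 35 37 38 41 42 44 49 50 52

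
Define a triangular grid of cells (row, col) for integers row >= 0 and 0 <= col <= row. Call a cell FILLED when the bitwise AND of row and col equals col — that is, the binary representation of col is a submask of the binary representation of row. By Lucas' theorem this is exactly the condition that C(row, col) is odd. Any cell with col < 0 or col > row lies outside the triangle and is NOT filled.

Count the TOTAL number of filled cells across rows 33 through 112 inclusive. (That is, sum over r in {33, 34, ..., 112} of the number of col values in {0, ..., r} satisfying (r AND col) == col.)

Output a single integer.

Answer: 1302

Derivation:
r33=100001 pc2: +4 =4
r34=100010 pc2: +4 =8
r35=100011 pc3: +8 =16
r36=100100 pc2: +4 =20
r37=100101 pc3: +8 =28
r38=100110 pc3: +8 =36
r39=100111 pc4: +16 =52
r40=101000 pc2: +4 =56
r41=101001 pc3: +8 =64
r42=101010 pc3: +8 =72
r43=101011 pc4: +16 =88
r44=101100 pc3: +8 =96
r45=101101 pc4: +16 =112
r46=101110 pc4: +16 =128
r47=101111 pc5: +32 =160
r48=110000 pc2: +4 =164
r49=110001 pc3: +8 =172
r50=110010 pc3: +8 =180
r51=110011 pc4: +16 =196
r52=110100 pc3: +8 =204
r53=110101 pc4: +16 =220
r54=110110 pc4: +16 =236
r55=110111 pc5: +32 =268
r56=111000 pc3: +8 =276
r57=111001 pc4: +16 =292
r58=111010 pc4: +16 =308
r59=111011 pc5: +32 =340
r60=111100 pc4: +16 =356
r61=111101 pc5: +32 =388
r62=111110 pc5: +32 =420
r63=111111 pc6: +64 =484
r64=1000000 pc1: +2 =486
r65=1000001 pc2: +4 =490
r66=1000010 pc2: +4 =494
r67=1000011 pc3: +8 =502
r68=1000100 pc2: +4 =506
r69=1000101 pc3: +8 =514
r70=1000110 pc3: +8 =522
r71=1000111 pc4: +16 =538
r72=1001000 pc2: +4 =542
r73=1001001 pc3: +8 =550
r74=1001010 pc3: +8 =558
r75=1001011 pc4: +16 =574
r76=1001100 pc3: +8 =582
r77=1001101 pc4: +16 =598
r78=1001110 pc4: +16 =614
r79=1001111 pc5: +32 =646
r80=1010000 pc2: +4 =650
r81=1010001 pc3: +8 =658
r82=1010010 pc3: +8 =666
r83=1010011 pc4: +16 =682
r84=1010100 pc3: +8 =690
r85=1010101 pc4: +16 =706
r86=1010110 pc4: +16 =722
r87=1010111 pc5: +32 =754
r88=1011000 pc3: +8 =762
r89=1011001 pc4: +16 =778
r90=1011010 pc4: +16 =794
r91=1011011 pc5: +32 =826
r92=1011100 pc4: +16 =842
r93=1011101 pc5: +32 =874
r94=1011110 pc5: +32 =906
r95=1011111 pc6: +64 =970
r96=1100000 pc2: +4 =974
r97=1100001 pc3: +8 =982
r98=1100010 pc3: +8 =990
r99=1100011 pc4: +16 =1006
r100=1100100 pc3: +8 =1014
r101=1100101 pc4: +16 =1030
r102=1100110 pc4: +16 =1046
r103=1100111 pc5: +32 =1078
r104=1101000 pc3: +8 =1086
r105=1101001 pc4: +16 =1102
r106=1101010 pc4: +16 =1118
r107=1101011 pc5: +32 =1150
r108=1101100 pc4: +16 =1166
r109=1101101 pc5: +32 =1198
r110=1101110 pc5: +32 =1230
r111=1101111 pc6: +64 =1294
r112=1110000 pc3: +8 =1302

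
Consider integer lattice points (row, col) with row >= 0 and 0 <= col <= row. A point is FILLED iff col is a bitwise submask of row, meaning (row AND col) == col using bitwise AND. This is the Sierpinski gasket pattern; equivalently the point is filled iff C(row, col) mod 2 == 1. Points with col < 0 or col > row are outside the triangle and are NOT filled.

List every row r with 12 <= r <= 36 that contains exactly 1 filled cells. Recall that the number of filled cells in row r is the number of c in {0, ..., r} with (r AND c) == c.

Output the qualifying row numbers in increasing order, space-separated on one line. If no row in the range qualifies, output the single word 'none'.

Row r has 2^popcount(r) filled cells, so we need popcount(r) = log2(1) = 0.
Scan r = 12..36 and keep those with exactly 0 one-bits:
r=12=1100 popcount=2 -> skip
r=13=1101 popcount=3 -> skip
r=14=1110 popcount=3 -> skip
r=15=1111 popcount=4 -> skip
r=16=10000 popcount=1 -> skip
r=17=10001 popcount=2 -> skip
r=18=10010 popcount=2 -> skip
r=19=10011 popcount=3 -> skip
r=20=10100 popcount=2 -> skip
r=21=10101 popcount=3 -> skip
r=22=10110 popcount=3 -> skip
r=23=10111 popcount=4 -> skip
r=24=11000 popcount=2 -> skip
r=25=11001 popcount=3 -> skip
r=26=11010 popcount=3 -> skip
r=27=11011 popcount=4 -> skip
r=28=11100 popcount=3 -> skip
r=29=11101 popcount=4 -> skip
r=30=11110 popcount=4 -> skip
r=31=11111 popcount=5 -> skip
r=32=100000 popcount=1 -> skip
r=33=100001 popcount=2 -> skip
r=34=100010 popcount=2 -> skip
r=35=100011 popcount=3 -> skip
r=36=100100 popcount=2 -> skip
Kept rows: none

Answer: none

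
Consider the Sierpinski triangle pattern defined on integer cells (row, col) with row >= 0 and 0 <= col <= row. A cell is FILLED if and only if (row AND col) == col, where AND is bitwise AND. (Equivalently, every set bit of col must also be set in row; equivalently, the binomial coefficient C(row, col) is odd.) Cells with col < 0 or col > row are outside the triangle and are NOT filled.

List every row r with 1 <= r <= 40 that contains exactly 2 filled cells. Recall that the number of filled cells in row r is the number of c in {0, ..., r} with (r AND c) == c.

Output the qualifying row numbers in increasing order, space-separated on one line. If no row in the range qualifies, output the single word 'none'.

Answer: 1 2 4 8 16 32

Derivation:
Row r has 2^popcount(r) filled cells, so we need popcount(r) = log2(2) = 1.
Scan r = 1..40 and keep those with exactly 1 one-bits:
r=1=1 popcount=1 -> KEEP
r=2=10 popcount=1 -> KEEP
r=3=11 popcount=2 -> skip
r=4=100 popcount=1 -> KEEP
r=5=101 popcount=2 -> skip
r=6=110 popcount=2 -> skip
r=7=111 popcount=3 -> skip
r=8=1000 popcount=1 -> KEEP
r=9=1001 popcount=2 -> skip
r=10=1010 popcount=2 -> skip
r=11=1011 popcount=3 -> skip
r=12=1100 popcount=2 -> skip
r=13=1101 popcount=3 -> skip
r=14=1110 popcount=3 -> skip
r=15=1111 popcount=4 -> skip
r=16=10000 popcount=1 -> KEEP
r=17=10001 popcount=2 -> skip
r=18=10010 popcount=2 -> skip
r=19=10011 popcount=3 -> skip
r=20=10100 popcount=2 -> skip
r=21=10101 popcount=3 -> skip
r=22=10110 popcount=3 -> skip
r=23=10111 popcount=4 -> skip
r=24=11000 popcount=2 -> skip
r=25=11001 popcount=3 -> skip
r=26=11010 popcount=3 -> skip
r=27=11011 popcount=4 -> skip
r=28=11100 popcount=3 -> skip
r=29=11101 popcount=4 -> skip
r=30=11110 popcount=4 -> skip
r=31=11111 popcount=5 -> skip
r=32=100000 popcount=1 -> KEEP
r=33=100001 popcount=2 -> skip
r=34=100010 popcount=2 -> skip
r=35=100011 popcount=3 -> skip
r=36=100100 popcount=2 -> skip
r=37=100101 popcount=3 -> skip
r=38=100110 popcount=3 -> skip
r=39=100111 popcount=4 -> skip
r=40=101000 popcount=2 -> skip
Kept rows: 1 2 4 8 16 32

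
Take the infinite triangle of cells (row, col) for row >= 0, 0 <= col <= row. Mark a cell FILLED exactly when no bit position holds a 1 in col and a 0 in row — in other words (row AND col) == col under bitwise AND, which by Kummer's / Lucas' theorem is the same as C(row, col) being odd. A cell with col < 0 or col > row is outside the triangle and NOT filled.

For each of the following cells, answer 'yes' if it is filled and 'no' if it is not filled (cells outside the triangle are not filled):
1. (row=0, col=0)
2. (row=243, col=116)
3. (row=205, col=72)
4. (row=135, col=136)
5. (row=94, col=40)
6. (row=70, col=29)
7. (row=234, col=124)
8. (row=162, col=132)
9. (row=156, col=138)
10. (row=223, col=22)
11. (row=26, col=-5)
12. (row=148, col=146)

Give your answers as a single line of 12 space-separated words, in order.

(0,0): row=0b0, col=0b0, row AND col = 0b0 = 0; 0 == 0 -> filled
(243,116): row=0b11110011, col=0b1110100, row AND col = 0b1110000 = 112; 112 != 116 -> empty
(205,72): row=0b11001101, col=0b1001000, row AND col = 0b1001000 = 72; 72 == 72 -> filled
(135,136): col outside [0, 135] -> not filled
(94,40): row=0b1011110, col=0b101000, row AND col = 0b1000 = 8; 8 != 40 -> empty
(70,29): row=0b1000110, col=0b11101, row AND col = 0b100 = 4; 4 != 29 -> empty
(234,124): row=0b11101010, col=0b1111100, row AND col = 0b1101000 = 104; 104 != 124 -> empty
(162,132): row=0b10100010, col=0b10000100, row AND col = 0b10000000 = 128; 128 != 132 -> empty
(156,138): row=0b10011100, col=0b10001010, row AND col = 0b10001000 = 136; 136 != 138 -> empty
(223,22): row=0b11011111, col=0b10110, row AND col = 0b10110 = 22; 22 == 22 -> filled
(26,-5): col outside [0, 26] -> not filled
(148,146): row=0b10010100, col=0b10010010, row AND col = 0b10010000 = 144; 144 != 146 -> empty

Answer: yes no yes no no no no no no yes no no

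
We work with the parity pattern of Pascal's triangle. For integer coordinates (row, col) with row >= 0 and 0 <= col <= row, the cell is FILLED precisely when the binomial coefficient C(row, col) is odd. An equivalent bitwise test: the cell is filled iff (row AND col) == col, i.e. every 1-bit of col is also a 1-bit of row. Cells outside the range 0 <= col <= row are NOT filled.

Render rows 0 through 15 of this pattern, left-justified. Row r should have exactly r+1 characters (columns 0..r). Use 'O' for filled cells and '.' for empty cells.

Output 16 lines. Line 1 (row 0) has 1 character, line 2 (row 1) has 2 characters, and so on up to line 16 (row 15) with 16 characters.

Answer: O
OO
O.O
OOOO
O...O
OO..OO
O.O.O.O
OOOOOOOO
O.......O
OO......OO
O.O.....O.O
OOOO....OOOO
O...O...O...O
OO..OO..OO..OO
O.O.O.O.O.O.O.O
OOOOOOOOOOOOOOOO

Derivation:
r0=0: O
r1=1: OO
r2=10: O.O
r3=11: OOOO
r4=100: O...O
r5=101: OO..OO
r6=110: O.O.O.O
r7=111: OOOOOOOO
r8=1000: O.......O
r9=1001: OO......OO
r10=1010: O.O.....O.O
r11=1011: OOOO....OOOO
r12=1100: O...O...O...O
r13=1101: OO..OO..OO..OO
r14=1110: O.O.O.O.O.O.O.O
r15=1111: OOOOOOOOOOOOOOOO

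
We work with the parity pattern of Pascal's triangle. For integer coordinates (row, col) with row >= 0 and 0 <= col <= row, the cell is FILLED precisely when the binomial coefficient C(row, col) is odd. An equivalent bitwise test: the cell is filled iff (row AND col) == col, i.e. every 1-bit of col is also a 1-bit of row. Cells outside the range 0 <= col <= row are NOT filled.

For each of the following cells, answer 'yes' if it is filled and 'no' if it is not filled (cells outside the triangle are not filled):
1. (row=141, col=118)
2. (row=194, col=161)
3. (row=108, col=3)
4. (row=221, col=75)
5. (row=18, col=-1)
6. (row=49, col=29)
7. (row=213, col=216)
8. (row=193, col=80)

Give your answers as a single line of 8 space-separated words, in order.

(141,118): row=0b10001101, col=0b1110110, row AND col = 0b100 = 4; 4 != 118 -> empty
(194,161): row=0b11000010, col=0b10100001, row AND col = 0b10000000 = 128; 128 != 161 -> empty
(108,3): row=0b1101100, col=0b11, row AND col = 0b0 = 0; 0 != 3 -> empty
(221,75): row=0b11011101, col=0b1001011, row AND col = 0b1001001 = 73; 73 != 75 -> empty
(18,-1): col outside [0, 18] -> not filled
(49,29): row=0b110001, col=0b11101, row AND col = 0b10001 = 17; 17 != 29 -> empty
(213,216): col outside [0, 213] -> not filled
(193,80): row=0b11000001, col=0b1010000, row AND col = 0b1000000 = 64; 64 != 80 -> empty

Answer: no no no no no no no no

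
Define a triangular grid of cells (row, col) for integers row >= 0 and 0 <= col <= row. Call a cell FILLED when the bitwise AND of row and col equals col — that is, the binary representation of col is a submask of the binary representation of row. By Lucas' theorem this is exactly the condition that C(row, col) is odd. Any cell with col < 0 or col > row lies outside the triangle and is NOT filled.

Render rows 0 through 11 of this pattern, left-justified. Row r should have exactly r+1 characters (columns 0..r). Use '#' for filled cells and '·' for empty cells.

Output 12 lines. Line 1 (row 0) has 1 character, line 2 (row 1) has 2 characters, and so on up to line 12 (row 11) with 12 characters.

r0=0: #
r1=1: ##
r2=10: #·#
r3=11: ####
r4=100: #···#
r5=101: ##··##
r6=110: #·#·#·#
r7=111: ########
r8=1000: #·······#
r9=1001: ##······##
r10=1010: #·#·····#·#
r11=1011: ####····####

Answer: #
##
#·#
####
#···#
##··##
#·#·#·#
########
#·······#
##······##
#·#·····#·#
####····####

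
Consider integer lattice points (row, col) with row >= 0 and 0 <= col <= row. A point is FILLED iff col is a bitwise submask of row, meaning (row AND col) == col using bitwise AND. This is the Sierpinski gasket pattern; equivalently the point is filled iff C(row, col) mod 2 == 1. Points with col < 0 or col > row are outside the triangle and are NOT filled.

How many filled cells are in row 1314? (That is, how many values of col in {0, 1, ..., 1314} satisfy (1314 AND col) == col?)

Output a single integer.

Answer: 16

Derivation:
1314 in binary = 10100100010
popcount(1314) = number of 1-bits in 10100100010 = 4
A col c satisfies (1314 AND c) == c iff every set bit of c is also set in 1314; each of the 4 set bits of 1314 can independently be on or off in c.
count = 2^4 = 16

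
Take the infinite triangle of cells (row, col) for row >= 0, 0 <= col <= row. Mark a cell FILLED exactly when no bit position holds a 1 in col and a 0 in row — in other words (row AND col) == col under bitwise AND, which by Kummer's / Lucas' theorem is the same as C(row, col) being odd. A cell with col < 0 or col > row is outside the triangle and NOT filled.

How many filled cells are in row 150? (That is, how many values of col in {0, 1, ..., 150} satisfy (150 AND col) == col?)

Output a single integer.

Answer: 16

Derivation:
150 in binary = 10010110
popcount(150) = number of 1-bits in 10010110 = 4
A col c satisfies (150 AND c) == c iff every set bit of c is also set in 150; each of the 4 set bits of 150 can independently be on or off in c.
count = 2^4 = 16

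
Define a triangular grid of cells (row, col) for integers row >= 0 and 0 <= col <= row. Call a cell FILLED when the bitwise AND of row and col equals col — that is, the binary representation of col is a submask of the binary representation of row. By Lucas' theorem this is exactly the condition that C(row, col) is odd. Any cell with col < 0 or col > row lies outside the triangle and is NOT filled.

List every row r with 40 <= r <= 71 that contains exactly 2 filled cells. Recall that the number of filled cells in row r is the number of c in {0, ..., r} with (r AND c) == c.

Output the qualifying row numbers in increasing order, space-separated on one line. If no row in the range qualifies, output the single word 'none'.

Row r has 2^popcount(r) filled cells, so we need popcount(r) = log2(2) = 1.
Scan r = 40..71 and keep those with exactly 1 one-bits:
r=40=101000 popcount=2 -> skip
r=41=101001 popcount=3 -> skip
r=42=101010 popcount=3 -> skip
r=43=101011 popcount=4 -> skip
r=44=101100 popcount=3 -> skip
r=45=101101 popcount=4 -> skip
r=46=101110 popcount=4 -> skip
r=47=101111 popcount=5 -> skip
r=48=110000 popcount=2 -> skip
r=49=110001 popcount=3 -> skip
r=50=110010 popcount=3 -> skip
r=51=110011 popcount=4 -> skip
r=52=110100 popcount=3 -> skip
r=53=110101 popcount=4 -> skip
r=54=110110 popcount=4 -> skip
r=55=110111 popcount=5 -> skip
r=56=111000 popcount=3 -> skip
r=57=111001 popcount=4 -> skip
r=58=111010 popcount=4 -> skip
r=59=111011 popcount=5 -> skip
r=60=111100 popcount=4 -> skip
r=61=111101 popcount=5 -> skip
r=62=111110 popcount=5 -> skip
r=63=111111 popcount=6 -> skip
r=64=1000000 popcount=1 -> KEEP
r=65=1000001 popcount=2 -> skip
r=66=1000010 popcount=2 -> skip
r=67=1000011 popcount=3 -> skip
r=68=1000100 popcount=2 -> skip
r=69=1000101 popcount=3 -> skip
r=70=1000110 popcount=3 -> skip
r=71=1000111 popcount=4 -> skip
Kept rows: 64

Answer: 64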